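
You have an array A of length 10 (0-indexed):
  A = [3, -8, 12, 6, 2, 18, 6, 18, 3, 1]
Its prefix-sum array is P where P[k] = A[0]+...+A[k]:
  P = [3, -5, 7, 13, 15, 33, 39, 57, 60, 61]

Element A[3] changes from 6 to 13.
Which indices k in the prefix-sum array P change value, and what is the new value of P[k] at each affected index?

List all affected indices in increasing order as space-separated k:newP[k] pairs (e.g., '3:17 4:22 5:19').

Answer: 3:20 4:22 5:40 6:46 7:64 8:67 9:68

Derivation:
P[k] = A[0] + ... + A[k]
P[k] includes A[3] iff k >= 3
Affected indices: 3, 4, ..., 9; delta = 7
  P[3]: 13 + 7 = 20
  P[4]: 15 + 7 = 22
  P[5]: 33 + 7 = 40
  P[6]: 39 + 7 = 46
  P[7]: 57 + 7 = 64
  P[8]: 60 + 7 = 67
  P[9]: 61 + 7 = 68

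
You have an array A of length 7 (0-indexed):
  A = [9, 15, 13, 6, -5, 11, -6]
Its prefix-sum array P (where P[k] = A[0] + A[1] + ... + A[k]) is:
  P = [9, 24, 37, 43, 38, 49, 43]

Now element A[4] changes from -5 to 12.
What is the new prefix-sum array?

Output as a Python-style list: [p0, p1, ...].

Change: A[4] -5 -> 12, delta = 17
P[k] for k < 4: unchanged (A[4] not included)
P[k] for k >= 4: shift by delta = 17
  P[0] = 9 + 0 = 9
  P[1] = 24 + 0 = 24
  P[2] = 37 + 0 = 37
  P[3] = 43 + 0 = 43
  P[4] = 38 + 17 = 55
  P[5] = 49 + 17 = 66
  P[6] = 43 + 17 = 60

Answer: [9, 24, 37, 43, 55, 66, 60]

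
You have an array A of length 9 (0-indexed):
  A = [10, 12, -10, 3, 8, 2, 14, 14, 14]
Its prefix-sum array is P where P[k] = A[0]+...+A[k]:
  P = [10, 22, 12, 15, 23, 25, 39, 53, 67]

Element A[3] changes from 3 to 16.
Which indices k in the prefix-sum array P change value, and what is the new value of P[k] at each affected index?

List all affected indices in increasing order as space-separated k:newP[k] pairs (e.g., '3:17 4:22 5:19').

P[k] = A[0] + ... + A[k]
P[k] includes A[3] iff k >= 3
Affected indices: 3, 4, ..., 8; delta = 13
  P[3]: 15 + 13 = 28
  P[4]: 23 + 13 = 36
  P[5]: 25 + 13 = 38
  P[6]: 39 + 13 = 52
  P[7]: 53 + 13 = 66
  P[8]: 67 + 13 = 80

Answer: 3:28 4:36 5:38 6:52 7:66 8:80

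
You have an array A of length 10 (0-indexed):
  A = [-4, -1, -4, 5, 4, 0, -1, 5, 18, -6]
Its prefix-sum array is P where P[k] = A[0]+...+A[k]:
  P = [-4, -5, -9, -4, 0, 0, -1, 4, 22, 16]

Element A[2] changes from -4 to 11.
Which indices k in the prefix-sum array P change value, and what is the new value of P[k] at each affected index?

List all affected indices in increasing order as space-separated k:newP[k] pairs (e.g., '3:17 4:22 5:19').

P[k] = A[0] + ... + A[k]
P[k] includes A[2] iff k >= 2
Affected indices: 2, 3, ..., 9; delta = 15
  P[2]: -9 + 15 = 6
  P[3]: -4 + 15 = 11
  P[4]: 0 + 15 = 15
  P[5]: 0 + 15 = 15
  P[6]: -1 + 15 = 14
  P[7]: 4 + 15 = 19
  P[8]: 22 + 15 = 37
  P[9]: 16 + 15 = 31

Answer: 2:6 3:11 4:15 5:15 6:14 7:19 8:37 9:31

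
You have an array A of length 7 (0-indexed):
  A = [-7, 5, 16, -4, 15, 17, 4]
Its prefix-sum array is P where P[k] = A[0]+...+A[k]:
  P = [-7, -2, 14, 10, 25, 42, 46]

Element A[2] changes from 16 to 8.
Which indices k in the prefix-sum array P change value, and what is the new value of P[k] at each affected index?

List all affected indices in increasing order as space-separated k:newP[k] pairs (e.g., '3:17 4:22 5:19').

Answer: 2:6 3:2 4:17 5:34 6:38

Derivation:
P[k] = A[0] + ... + A[k]
P[k] includes A[2] iff k >= 2
Affected indices: 2, 3, ..., 6; delta = -8
  P[2]: 14 + -8 = 6
  P[3]: 10 + -8 = 2
  P[4]: 25 + -8 = 17
  P[5]: 42 + -8 = 34
  P[6]: 46 + -8 = 38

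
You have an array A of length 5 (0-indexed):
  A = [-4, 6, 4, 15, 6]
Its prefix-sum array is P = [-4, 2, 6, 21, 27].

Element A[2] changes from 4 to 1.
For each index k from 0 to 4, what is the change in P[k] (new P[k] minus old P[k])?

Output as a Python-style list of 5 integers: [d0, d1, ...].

Element change: A[2] 4 -> 1, delta = -3
For k < 2: P[k] unchanged, delta_P[k] = 0
For k >= 2: P[k] shifts by exactly -3
Delta array: [0, 0, -3, -3, -3]

Answer: [0, 0, -3, -3, -3]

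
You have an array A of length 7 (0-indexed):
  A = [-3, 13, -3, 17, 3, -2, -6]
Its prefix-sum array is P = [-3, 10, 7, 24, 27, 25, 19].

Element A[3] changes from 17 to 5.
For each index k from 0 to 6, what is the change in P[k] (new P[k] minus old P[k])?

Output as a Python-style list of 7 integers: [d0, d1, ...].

Answer: [0, 0, 0, -12, -12, -12, -12]

Derivation:
Element change: A[3] 17 -> 5, delta = -12
For k < 3: P[k] unchanged, delta_P[k] = 0
For k >= 3: P[k] shifts by exactly -12
Delta array: [0, 0, 0, -12, -12, -12, -12]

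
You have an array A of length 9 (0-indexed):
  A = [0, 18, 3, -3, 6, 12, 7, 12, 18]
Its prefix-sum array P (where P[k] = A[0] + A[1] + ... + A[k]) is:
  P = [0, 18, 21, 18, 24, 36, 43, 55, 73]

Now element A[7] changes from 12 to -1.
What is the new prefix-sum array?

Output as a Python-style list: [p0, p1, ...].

Change: A[7] 12 -> -1, delta = -13
P[k] for k < 7: unchanged (A[7] not included)
P[k] for k >= 7: shift by delta = -13
  P[0] = 0 + 0 = 0
  P[1] = 18 + 0 = 18
  P[2] = 21 + 0 = 21
  P[3] = 18 + 0 = 18
  P[4] = 24 + 0 = 24
  P[5] = 36 + 0 = 36
  P[6] = 43 + 0 = 43
  P[7] = 55 + -13 = 42
  P[8] = 73 + -13 = 60

Answer: [0, 18, 21, 18, 24, 36, 43, 42, 60]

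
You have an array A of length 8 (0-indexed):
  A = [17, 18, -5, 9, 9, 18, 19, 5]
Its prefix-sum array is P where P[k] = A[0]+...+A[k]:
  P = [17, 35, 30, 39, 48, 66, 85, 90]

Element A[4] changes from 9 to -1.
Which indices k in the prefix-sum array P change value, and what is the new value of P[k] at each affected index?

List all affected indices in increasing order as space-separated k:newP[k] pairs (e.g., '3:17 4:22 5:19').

Answer: 4:38 5:56 6:75 7:80

Derivation:
P[k] = A[0] + ... + A[k]
P[k] includes A[4] iff k >= 4
Affected indices: 4, 5, ..., 7; delta = -10
  P[4]: 48 + -10 = 38
  P[5]: 66 + -10 = 56
  P[6]: 85 + -10 = 75
  P[7]: 90 + -10 = 80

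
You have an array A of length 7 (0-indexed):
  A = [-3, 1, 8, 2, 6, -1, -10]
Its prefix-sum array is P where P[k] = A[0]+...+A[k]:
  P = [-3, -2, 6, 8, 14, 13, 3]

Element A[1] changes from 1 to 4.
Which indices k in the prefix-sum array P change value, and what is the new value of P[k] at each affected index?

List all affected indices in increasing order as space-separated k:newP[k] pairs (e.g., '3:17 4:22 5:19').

P[k] = A[0] + ... + A[k]
P[k] includes A[1] iff k >= 1
Affected indices: 1, 2, ..., 6; delta = 3
  P[1]: -2 + 3 = 1
  P[2]: 6 + 3 = 9
  P[3]: 8 + 3 = 11
  P[4]: 14 + 3 = 17
  P[5]: 13 + 3 = 16
  P[6]: 3 + 3 = 6

Answer: 1:1 2:9 3:11 4:17 5:16 6:6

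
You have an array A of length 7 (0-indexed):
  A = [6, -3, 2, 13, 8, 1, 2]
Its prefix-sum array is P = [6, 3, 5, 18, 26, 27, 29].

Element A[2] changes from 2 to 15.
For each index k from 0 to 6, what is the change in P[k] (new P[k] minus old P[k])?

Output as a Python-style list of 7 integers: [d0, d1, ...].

Answer: [0, 0, 13, 13, 13, 13, 13]

Derivation:
Element change: A[2] 2 -> 15, delta = 13
For k < 2: P[k] unchanged, delta_P[k] = 0
For k >= 2: P[k] shifts by exactly 13
Delta array: [0, 0, 13, 13, 13, 13, 13]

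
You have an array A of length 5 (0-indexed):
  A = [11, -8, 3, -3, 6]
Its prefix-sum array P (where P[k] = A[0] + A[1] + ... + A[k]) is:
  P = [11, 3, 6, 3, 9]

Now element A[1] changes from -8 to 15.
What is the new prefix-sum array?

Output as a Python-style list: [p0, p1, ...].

Change: A[1] -8 -> 15, delta = 23
P[k] for k < 1: unchanged (A[1] not included)
P[k] for k >= 1: shift by delta = 23
  P[0] = 11 + 0 = 11
  P[1] = 3 + 23 = 26
  P[2] = 6 + 23 = 29
  P[3] = 3 + 23 = 26
  P[4] = 9 + 23 = 32

Answer: [11, 26, 29, 26, 32]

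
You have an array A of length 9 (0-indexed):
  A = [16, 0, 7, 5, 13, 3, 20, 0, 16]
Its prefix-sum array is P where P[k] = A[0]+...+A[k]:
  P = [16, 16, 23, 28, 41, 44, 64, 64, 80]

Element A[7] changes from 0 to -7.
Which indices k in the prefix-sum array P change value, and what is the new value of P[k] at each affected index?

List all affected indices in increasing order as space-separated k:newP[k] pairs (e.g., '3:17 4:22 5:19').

Answer: 7:57 8:73

Derivation:
P[k] = A[0] + ... + A[k]
P[k] includes A[7] iff k >= 7
Affected indices: 7, 8, ..., 8; delta = -7
  P[7]: 64 + -7 = 57
  P[8]: 80 + -7 = 73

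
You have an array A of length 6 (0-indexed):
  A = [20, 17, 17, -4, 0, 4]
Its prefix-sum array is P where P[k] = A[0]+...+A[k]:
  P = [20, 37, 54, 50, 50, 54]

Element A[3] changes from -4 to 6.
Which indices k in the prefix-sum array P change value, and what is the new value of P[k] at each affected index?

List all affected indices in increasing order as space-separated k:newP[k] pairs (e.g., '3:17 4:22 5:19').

P[k] = A[0] + ... + A[k]
P[k] includes A[3] iff k >= 3
Affected indices: 3, 4, ..., 5; delta = 10
  P[3]: 50 + 10 = 60
  P[4]: 50 + 10 = 60
  P[5]: 54 + 10 = 64

Answer: 3:60 4:60 5:64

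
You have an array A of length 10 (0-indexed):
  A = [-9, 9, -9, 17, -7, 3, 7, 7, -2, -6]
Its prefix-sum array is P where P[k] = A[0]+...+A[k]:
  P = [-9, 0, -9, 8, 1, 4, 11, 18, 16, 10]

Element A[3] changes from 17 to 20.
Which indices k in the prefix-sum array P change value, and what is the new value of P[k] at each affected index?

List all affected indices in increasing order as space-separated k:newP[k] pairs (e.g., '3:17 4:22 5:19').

Answer: 3:11 4:4 5:7 6:14 7:21 8:19 9:13

Derivation:
P[k] = A[0] + ... + A[k]
P[k] includes A[3] iff k >= 3
Affected indices: 3, 4, ..., 9; delta = 3
  P[3]: 8 + 3 = 11
  P[4]: 1 + 3 = 4
  P[5]: 4 + 3 = 7
  P[6]: 11 + 3 = 14
  P[7]: 18 + 3 = 21
  P[8]: 16 + 3 = 19
  P[9]: 10 + 3 = 13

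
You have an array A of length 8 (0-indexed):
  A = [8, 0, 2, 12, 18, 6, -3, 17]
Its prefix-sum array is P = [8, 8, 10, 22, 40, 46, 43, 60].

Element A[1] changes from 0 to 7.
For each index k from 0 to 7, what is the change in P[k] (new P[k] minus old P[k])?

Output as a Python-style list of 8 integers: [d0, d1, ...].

Element change: A[1] 0 -> 7, delta = 7
For k < 1: P[k] unchanged, delta_P[k] = 0
For k >= 1: P[k] shifts by exactly 7
Delta array: [0, 7, 7, 7, 7, 7, 7, 7]

Answer: [0, 7, 7, 7, 7, 7, 7, 7]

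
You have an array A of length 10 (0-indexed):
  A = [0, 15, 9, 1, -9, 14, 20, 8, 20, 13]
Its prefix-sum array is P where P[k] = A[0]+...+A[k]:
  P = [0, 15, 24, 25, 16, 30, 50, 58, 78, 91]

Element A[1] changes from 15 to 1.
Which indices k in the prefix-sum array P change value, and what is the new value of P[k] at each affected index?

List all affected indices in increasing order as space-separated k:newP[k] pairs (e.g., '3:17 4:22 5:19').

Answer: 1:1 2:10 3:11 4:2 5:16 6:36 7:44 8:64 9:77

Derivation:
P[k] = A[0] + ... + A[k]
P[k] includes A[1] iff k >= 1
Affected indices: 1, 2, ..., 9; delta = -14
  P[1]: 15 + -14 = 1
  P[2]: 24 + -14 = 10
  P[3]: 25 + -14 = 11
  P[4]: 16 + -14 = 2
  P[5]: 30 + -14 = 16
  P[6]: 50 + -14 = 36
  P[7]: 58 + -14 = 44
  P[8]: 78 + -14 = 64
  P[9]: 91 + -14 = 77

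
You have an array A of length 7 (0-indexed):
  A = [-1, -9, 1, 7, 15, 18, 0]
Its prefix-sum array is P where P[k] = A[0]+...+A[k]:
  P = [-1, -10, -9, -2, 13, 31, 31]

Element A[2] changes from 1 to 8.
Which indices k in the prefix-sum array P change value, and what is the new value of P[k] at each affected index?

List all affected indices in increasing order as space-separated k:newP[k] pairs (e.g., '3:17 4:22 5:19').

P[k] = A[0] + ... + A[k]
P[k] includes A[2] iff k >= 2
Affected indices: 2, 3, ..., 6; delta = 7
  P[2]: -9 + 7 = -2
  P[3]: -2 + 7 = 5
  P[4]: 13 + 7 = 20
  P[5]: 31 + 7 = 38
  P[6]: 31 + 7 = 38

Answer: 2:-2 3:5 4:20 5:38 6:38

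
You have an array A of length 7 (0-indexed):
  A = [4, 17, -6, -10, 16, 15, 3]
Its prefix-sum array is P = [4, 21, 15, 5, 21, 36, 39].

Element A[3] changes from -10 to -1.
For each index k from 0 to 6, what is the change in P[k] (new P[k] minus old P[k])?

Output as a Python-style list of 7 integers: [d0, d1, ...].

Answer: [0, 0, 0, 9, 9, 9, 9]

Derivation:
Element change: A[3] -10 -> -1, delta = 9
For k < 3: P[k] unchanged, delta_P[k] = 0
For k >= 3: P[k] shifts by exactly 9
Delta array: [0, 0, 0, 9, 9, 9, 9]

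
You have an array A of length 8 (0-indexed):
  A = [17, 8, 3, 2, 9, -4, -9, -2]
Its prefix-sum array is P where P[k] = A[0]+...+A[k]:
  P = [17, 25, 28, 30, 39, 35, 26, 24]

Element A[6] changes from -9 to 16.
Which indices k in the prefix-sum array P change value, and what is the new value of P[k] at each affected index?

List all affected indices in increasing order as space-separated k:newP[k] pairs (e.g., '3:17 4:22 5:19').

P[k] = A[0] + ... + A[k]
P[k] includes A[6] iff k >= 6
Affected indices: 6, 7, ..., 7; delta = 25
  P[6]: 26 + 25 = 51
  P[7]: 24 + 25 = 49

Answer: 6:51 7:49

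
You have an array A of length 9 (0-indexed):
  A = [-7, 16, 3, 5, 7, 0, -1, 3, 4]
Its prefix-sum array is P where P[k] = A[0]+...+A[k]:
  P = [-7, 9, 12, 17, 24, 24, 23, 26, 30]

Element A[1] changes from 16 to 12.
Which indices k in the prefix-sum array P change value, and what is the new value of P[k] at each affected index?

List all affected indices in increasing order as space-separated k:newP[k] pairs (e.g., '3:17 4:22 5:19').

P[k] = A[0] + ... + A[k]
P[k] includes A[1] iff k >= 1
Affected indices: 1, 2, ..., 8; delta = -4
  P[1]: 9 + -4 = 5
  P[2]: 12 + -4 = 8
  P[3]: 17 + -4 = 13
  P[4]: 24 + -4 = 20
  P[5]: 24 + -4 = 20
  P[6]: 23 + -4 = 19
  P[7]: 26 + -4 = 22
  P[8]: 30 + -4 = 26

Answer: 1:5 2:8 3:13 4:20 5:20 6:19 7:22 8:26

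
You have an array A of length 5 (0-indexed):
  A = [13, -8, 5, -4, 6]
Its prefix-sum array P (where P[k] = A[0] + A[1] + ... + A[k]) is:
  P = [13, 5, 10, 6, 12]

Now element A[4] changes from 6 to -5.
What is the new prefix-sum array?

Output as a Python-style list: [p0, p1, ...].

Answer: [13, 5, 10, 6, 1]

Derivation:
Change: A[4] 6 -> -5, delta = -11
P[k] for k < 4: unchanged (A[4] not included)
P[k] for k >= 4: shift by delta = -11
  P[0] = 13 + 0 = 13
  P[1] = 5 + 0 = 5
  P[2] = 10 + 0 = 10
  P[3] = 6 + 0 = 6
  P[4] = 12 + -11 = 1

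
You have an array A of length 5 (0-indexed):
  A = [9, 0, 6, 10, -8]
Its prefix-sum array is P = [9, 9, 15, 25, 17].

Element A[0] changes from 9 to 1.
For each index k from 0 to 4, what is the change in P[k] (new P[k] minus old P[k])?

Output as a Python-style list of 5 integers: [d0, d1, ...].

Answer: [-8, -8, -8, -8, -8]

Derivation:
Element change: A[0] 9 -> 1, delta = -8
For k < 0: P[k] unchanged, delta_P[k] = 0
For k >= 0: P[k] shifts by exactly -8
Delta array: [-8, -8, -8, -8, -8]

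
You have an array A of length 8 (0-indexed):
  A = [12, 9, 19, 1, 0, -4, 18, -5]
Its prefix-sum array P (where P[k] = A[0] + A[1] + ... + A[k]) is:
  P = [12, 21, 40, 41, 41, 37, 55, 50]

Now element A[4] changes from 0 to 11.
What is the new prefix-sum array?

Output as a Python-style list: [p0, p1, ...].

Change: A[4] 0 -> 11, delta = 11
P[k] for k < 4: unchanged (A[4] not included)
P[k] for k >= 4: shift by delta = 11
  P[0] = 12 + 0 = 12
  P[1] = 21 + 0 = 21
  P[2] = 40 + 0 = 40
  P[3] = 41 + 0 = 41
  P[4] = 41 + 11 = 52
  P[5] = 37 + 11 = 48
  P[6] = 55 + 11 = 66
  P[7] = 50 + 11 = 61

Answer: [12, 21, 40, 41, 52, 48, 66, 61]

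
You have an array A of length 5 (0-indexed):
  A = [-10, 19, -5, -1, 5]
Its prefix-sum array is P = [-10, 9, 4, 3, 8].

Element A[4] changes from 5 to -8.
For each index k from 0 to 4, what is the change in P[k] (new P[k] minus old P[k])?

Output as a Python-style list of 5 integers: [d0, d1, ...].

Element change: A[4] 5 -> -8, delta = -13
For k < 4: P[k] unchanged, delta_P[k] = 0
For k >= 4: P[k] shifts by exactly -13
Delta array: [0, 0, 0, 0, -13]

Answer: [0, 0, 0, 0, -13]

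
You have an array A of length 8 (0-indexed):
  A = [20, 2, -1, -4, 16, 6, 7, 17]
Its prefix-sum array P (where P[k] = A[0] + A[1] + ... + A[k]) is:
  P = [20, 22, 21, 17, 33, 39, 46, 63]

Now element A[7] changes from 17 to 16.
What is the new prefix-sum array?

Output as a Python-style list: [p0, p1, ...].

Change: A[7] 17 -> 16, delta = -1
P[k] for k < 7: unchanged (A[7] not included)
P[k] for k >= 7: shift by delta = -1
  P[0] = 20 + 0 = 20
  P[1] = 22 + 0 = 22
  P[2] = 21 + 0 = 21
  P[3] = 17 + 0 = 17
  P[4] = 33 + 0 = 33
  P[5] = 39 + 0 = 39
  P[6] = 46 + 0 = 46
  P[7] = 63 + -1 = 62

Answer: [20, 22, 21, 17, 33, 39, 46, 62]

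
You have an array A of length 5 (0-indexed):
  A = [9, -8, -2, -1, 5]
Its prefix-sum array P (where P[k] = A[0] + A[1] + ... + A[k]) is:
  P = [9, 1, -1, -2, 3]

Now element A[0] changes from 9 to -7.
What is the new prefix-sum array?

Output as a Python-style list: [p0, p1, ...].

Change: A[0] 9 -> -7, delta = -16
P[k] for k < 0: unchanged (A[0] not included)
P[k] for k >= 0: shift by delta = -16
  P[0] = 9 + -16 = -7
  P[1] = 1 + -16 = -15
  P[2] = -1 + -16 = -17
  P[3] = -2 + -16 = -18
  P[4] = 3 + -16 = -13

Answer: [-7, -15, -17, -18, -13]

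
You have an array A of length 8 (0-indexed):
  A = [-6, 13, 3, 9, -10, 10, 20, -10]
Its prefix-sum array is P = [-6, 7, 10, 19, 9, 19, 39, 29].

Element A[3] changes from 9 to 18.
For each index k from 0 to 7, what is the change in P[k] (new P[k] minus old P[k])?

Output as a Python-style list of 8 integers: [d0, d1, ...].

Answer: [0, 0, 0, 9, 9, 9, 9, 9]

Derivation:
Element change: A[3] 9 -> 18, delta = 9
For k < 3: P[k] unchanged, delta_P[k] = 0
For k >= 3: P[k] shifts by exactly 9
Delta array: [0, 0, 0, 9, 9, 9, 9, 9]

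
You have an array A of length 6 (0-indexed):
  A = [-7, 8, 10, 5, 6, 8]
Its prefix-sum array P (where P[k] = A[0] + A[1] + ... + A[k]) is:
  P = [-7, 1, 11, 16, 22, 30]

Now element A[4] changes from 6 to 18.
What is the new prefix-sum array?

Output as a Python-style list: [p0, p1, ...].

Answer: [-7, 1, 11, 16, 34, 42]

Derivation:
Change: A[4] 6 -> 18, delta = 12
P[k] for k < 4: unchanged (A[4] not included)
P[k] for k >= 4: shift by delta = 12
  P[0] = -7 + 0 = -7
  P[1] = 1 + 0 = 1
  P[2] = 11 + 0 = 11
  P[3] = 16 + 0 = 16
  P[4] = 22 + 12 = 34
  P[5] = 30 + 12 = 42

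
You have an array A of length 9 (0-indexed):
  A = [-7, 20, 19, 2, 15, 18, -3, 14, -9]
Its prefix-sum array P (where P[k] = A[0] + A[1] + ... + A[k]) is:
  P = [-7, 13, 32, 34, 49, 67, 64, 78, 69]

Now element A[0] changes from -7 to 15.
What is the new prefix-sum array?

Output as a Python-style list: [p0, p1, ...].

Answer: [15, 35, 54, 56, 71, 89, 86, 100, 91]

Derivation:
Change: A[0] -7 -> 15, delta = 22
P[k] for k < 0: unchanged (A[0] not included)
P[k] for k >= 0: shift by delta = 22
  P[0] = -7 + 22 = 15
  P[1] = 13 + 22 = 35
  P[2] = 32 + 22 = 54
  P[3] = 34 + 22 = 56
  P[4] = 49 + 22 = 71
  P[5] = 67 + 22 = 89
  P[6] = 64 + 22 = 86
  P[7] = 78 + 22 = 100
  P[8] = 69 + 22 = 91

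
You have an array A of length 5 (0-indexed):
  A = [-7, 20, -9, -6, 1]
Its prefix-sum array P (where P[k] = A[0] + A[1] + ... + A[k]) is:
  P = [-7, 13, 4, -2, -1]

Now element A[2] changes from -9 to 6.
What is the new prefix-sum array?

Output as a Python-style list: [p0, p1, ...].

Answer: [-7, 13, 19, 13, 14]

Derivation:
Change: A[2] -9 -> 6, delta = 15
P[k] for k < 2: unchanged (A[2] not included)
P[k] for k >= 2: shift by delta = 15
  P[0] = -7 + 0 = -7
  P[1] = 13 + 0 = 13
  P[2] = 4 + 15 = 19
  P[3] = -2 + 15 = 13
  P[4] = -1 + 15 = 14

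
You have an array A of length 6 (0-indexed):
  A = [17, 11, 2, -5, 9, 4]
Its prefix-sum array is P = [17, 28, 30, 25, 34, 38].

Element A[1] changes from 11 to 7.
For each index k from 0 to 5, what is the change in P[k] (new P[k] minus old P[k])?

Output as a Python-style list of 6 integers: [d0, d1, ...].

Answer: [0, -4, -4, -4, -4, -4]

Derivation:
Element change: A[1] 11 -> 7, delta = -4
For k < 1: P[k] unchanged, delta_P[k] = 0
For k >= 1: P[k] shifts by exactly -4
Delta array: [0, -4, -4, -4, -4, -4]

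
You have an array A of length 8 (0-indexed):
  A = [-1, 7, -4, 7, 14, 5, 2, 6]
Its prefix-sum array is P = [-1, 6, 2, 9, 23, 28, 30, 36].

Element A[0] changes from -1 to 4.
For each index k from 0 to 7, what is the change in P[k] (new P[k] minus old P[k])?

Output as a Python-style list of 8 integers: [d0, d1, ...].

Answer: [5, 5, 5, 5, 5, 5, 5, 5]

Derivation:
Element change: A[0] -1 -> 4, delta = 5
For k < 0: P[k] unchanged, delta_P[k] = 0
For k >= 0: P[k] shifts by exactly 5
Delta array: [5, 5, 5, 5, 5, 5, 5, 5]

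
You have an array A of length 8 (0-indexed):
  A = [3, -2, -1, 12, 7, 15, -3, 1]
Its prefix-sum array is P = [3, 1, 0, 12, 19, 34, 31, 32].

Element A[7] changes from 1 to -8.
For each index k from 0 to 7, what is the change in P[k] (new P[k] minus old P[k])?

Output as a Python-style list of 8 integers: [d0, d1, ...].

Answer: [0, 0, 0, 0, 0, 0, 0, -9]

Derivation:
Element change: A[7] 1 -> -8, delta = -9
For k < 7: P[k] unchanged, delta_P[k] = 0
For k >= 7: P[k] shifts by exactly -9
Delta array: [0, 0, 0, 0, 0, 0, 0, -9]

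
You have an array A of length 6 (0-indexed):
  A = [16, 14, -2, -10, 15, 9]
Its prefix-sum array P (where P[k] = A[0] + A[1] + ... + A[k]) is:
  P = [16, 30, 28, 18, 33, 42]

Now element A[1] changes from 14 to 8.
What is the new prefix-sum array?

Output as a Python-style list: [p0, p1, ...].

Change: A[1] 14 -> 8, delta = -6
P[k] for k < 1: unchanged (A[1] not included)
P[k] for k >= 1: shift by delta = -6
  P[0] = 16 + 0 = 16
  P[1] = 30 + -6 = 24
  P[2] = 28 + -6 = 22
  P[3] = 18 + -6 = 12
  P[4] = 33 + -6 = 27
  P[5] = 42 + -6 = 36

Answer: [16, 24, 22, 12, 27, 36]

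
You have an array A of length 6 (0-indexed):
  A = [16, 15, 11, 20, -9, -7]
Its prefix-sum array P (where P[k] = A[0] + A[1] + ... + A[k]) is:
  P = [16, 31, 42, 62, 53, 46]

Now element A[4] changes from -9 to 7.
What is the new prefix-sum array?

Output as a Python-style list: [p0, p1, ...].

Answer: [16, 31, 42, 62, 69, 62]

Derivation:
Change: A[4] -9 -> 7, delta = 16
P[k] for k < 4: unchanged (A[4] not included)
P[k] for k >= 4: shift by delta = 16
  P[0] = 16 + 0 = 16
  P[1] = 31 + 0 = 31
  P[2] = 42 + 0 = 42
  P[3] = 62 + 0 = 62
  P[4] = 53 + 16 = 69
  P[5] = 46 + 16 = 62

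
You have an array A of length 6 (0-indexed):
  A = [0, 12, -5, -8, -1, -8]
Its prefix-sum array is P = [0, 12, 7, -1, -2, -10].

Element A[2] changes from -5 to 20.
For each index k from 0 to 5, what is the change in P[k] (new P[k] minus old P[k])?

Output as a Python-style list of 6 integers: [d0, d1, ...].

Answer: [0, 0, 25, 25, 25, 25]

Derivation:
Element change: A[2] -5 -> 20, delta = 25
For k < 2: P[k] unchanged, delta_P[k] = 0
For k >= 2: P[k] shifts by exactly 25
Delta array: [0, 0, 25, 25, 25, 25]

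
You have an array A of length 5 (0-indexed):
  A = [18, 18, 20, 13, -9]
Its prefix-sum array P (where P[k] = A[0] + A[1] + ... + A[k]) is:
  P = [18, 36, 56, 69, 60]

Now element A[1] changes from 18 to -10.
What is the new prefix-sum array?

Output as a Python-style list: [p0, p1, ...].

Answer: [18, 8, 28, 41, 32]

Derivation:
Change: A[1] 18 -> -10, delta = -28
P[k] for k < 1: unchanged (A[1] not included)
P[k] for k >= 1: shift by delta = -28
  P[0] = 18 + 0 = 18
  P[1] = 36 + -28 = 8
  P[2] = 56 + -28 = 28
  P[3] = 69 + -28 = 41
  P[4] = 60 + -28 = 32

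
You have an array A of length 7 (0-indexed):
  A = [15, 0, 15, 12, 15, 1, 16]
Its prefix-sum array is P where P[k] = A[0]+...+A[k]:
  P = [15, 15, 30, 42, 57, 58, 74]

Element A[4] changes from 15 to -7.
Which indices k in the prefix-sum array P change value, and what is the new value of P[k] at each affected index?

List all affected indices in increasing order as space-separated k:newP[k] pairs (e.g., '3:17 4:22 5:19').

Answer: 4:35 5:36 6:52

Derivation:
P[k] = A[0] + ... + A[k]
P[k] includes A[4] iff k >= 4
Affected indices: 4, 5, ..., 6; delta = -22
  P[4]: 57 + -22 = 35
  P[5]: 58 + -22 = 36
  P[6]: 74 + -22 = 52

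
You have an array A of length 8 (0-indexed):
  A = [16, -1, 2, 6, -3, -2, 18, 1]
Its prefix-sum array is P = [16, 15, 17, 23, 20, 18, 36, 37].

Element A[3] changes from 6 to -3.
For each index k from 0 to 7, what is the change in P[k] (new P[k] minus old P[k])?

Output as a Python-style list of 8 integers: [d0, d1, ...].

Answer: [0, 0, 0, -9, -9, -9, -9, -9]

Derivation:
Element change: A[3] 6 -> -3, delta = -9
For k < 3: P[k] unchanged, delta_P[k] = 0
For k >= 3: P[k] shifts by exactly -9
Delta array: [0, 0, 0, -9, -9, -9, -9, -9]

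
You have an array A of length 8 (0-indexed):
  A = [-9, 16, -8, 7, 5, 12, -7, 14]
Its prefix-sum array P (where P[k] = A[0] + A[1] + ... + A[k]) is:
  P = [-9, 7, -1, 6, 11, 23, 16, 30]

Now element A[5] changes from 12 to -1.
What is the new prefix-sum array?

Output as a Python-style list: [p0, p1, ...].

Change: A[5] 12 -> -1, delta = -13
P[k] for k < 5: unchanged (A[5] not included)
P[k] for k >= 5: shift by delta = -13
  P[0] = -9 + 0 = -9
  P[1] = 7 + 0 = 7
  P[2] = -1 + 0 = -1
  P[3] = 6 + 0 = 6
  P[4] = 11 + 0 = 11
  P[5] = 23 + -13 = 10
  P[6] = 16 + -13 = 3
  P[7] = 30 + -13 = 17

Answer: [-9, 7, -1, 6, 11, 10, 3, 17]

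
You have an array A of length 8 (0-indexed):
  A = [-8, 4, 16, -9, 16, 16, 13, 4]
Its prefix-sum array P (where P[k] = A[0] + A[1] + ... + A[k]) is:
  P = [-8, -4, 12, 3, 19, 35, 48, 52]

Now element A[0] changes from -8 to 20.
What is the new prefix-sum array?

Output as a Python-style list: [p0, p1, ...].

Change: A[0] -8 -> 20, delta = 28
P[k] for k < 0: unchanged (A[0] not included)
P[k] for k >= 0: shift by delta = 28
  P[0] = -8 + 28 = 20
  P[1] = -4 + 28 = 24
  P[2] = 12 + 28 = 40
  P[3] = 3 + 28 = 31
  P[4] = 19 + 28 = 47
  P[5] = 35 + 28 = 63
  P[6] = 48 + 28 = 76
  P[7] = 52 + 28 = 80

Answer: [20, 24, 40, 31, 47, 63, 76, 80]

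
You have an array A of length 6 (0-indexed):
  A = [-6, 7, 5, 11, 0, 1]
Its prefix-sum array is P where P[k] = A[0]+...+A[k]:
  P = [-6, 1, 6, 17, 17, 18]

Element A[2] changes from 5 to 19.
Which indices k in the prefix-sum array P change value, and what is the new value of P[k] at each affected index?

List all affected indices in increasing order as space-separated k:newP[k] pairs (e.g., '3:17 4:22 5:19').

P[k] = A[0] + ... + A[k]
P[k] includes A[2] iff k >= 2
Affected indices: 2, 3, ..., 5; delta = 14
  P[2]: 6 + 14 = 20
  P[3]: 17 + 14 = 31
  P[4]: 17 + 14 = 31
  P[5]: 18 + 14 = 32

Answer: 2:20 3:31 4:31 5:32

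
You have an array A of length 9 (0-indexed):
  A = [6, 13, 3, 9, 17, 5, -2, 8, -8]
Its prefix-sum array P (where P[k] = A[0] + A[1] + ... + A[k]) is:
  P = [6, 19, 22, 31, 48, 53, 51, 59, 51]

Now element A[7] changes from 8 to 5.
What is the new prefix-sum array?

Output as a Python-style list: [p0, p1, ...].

Change: A[7] 8 -> 5, delta = -3
P[k] for k < 7: unchanged (A[7] not included)
P[k] for k >= 7: shift by delta = -3
  P[0] = 6 + 0 = 6
  P[1] = 19 + 0 = 19
  P[2] = 22 + 0 = 22
  P[3] = 31 + 0 = 31
  P[4] = 48 + 0 = 48
  P[5] = 53 + 0 = 53
  P[6] = 51 + 0 = 51
  P[7] = 59 + -3 = 56
  P[8] = 51 + -3 = 48

Answer: [6, 19, 22, 31, 48, 53, 51, 56, 48]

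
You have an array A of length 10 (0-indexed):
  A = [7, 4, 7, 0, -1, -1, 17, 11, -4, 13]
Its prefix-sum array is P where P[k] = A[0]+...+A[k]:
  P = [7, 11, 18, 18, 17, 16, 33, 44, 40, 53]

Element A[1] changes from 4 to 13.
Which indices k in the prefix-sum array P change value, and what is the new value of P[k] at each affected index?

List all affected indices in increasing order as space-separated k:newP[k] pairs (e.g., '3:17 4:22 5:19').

P[k] = A[0] + ... + A[k]
P[k] includes A[1] iff k >= 1
Affected indices: 1, 2, ..., 9; delta = 9
  P[1]: 11 + 9 = 20
  P[2]: 18 + 9 = 27
  P[3]: 18 + 9 = 27
  P[4]: 17 + 9 = 26
  P[5]: 16 + 9 = 25
  P[6]: 33 + 9 = 42
  P[7]: 44 + 9 = 53
  P[8]: 40 + 9 = 49
  P[9]: 53 + 9 = 62

Answer: 1:20 2:27 3:27 4:26 5:25 6:42 7:53 8:49 9:62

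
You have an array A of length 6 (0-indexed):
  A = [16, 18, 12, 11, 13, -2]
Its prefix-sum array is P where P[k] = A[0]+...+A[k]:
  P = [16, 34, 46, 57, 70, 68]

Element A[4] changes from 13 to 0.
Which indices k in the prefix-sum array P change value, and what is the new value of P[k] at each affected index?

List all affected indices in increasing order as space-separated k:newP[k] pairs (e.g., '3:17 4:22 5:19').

P[k] = A[0] + ... + A[k]
P[k] includes A[4] iff k >= 4
Affected indices: 4, 5, ..., 5; delta = -13
  P[4]: 70 + -13 = 57
  P[5]: 68 + -13 = 55

Answer: 4:57 5:55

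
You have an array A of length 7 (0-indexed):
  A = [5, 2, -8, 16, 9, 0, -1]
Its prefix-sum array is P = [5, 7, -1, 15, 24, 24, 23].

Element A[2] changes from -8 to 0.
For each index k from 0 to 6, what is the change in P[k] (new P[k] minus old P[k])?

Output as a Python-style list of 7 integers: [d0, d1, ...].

Element change: A[2] -8 -> 0, delta = 8
For k < 2: P[k] unchanged, delta_P[k] = 0
For k >= 2: P[k] shifts by exactly 8
Delta array: [0, 0, 8, 8, 8, 8, 8]

Answer: [0, 0, 8, 8, 8, 8, 8]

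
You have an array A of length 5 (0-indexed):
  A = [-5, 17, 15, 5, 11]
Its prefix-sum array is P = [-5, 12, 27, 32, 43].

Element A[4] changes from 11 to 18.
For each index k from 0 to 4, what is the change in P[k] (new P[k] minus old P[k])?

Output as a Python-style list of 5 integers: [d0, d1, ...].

Element change: A[4] 11 -> 18, delta = 7
For k < 4: P[k] unchanged, delta_P[k] = 0
For k >= 4: P[k] shifts by exactly 7
Delta array: [0, 0, 0, 0, 7]

Answer: [0, 0, 0, 0, 7]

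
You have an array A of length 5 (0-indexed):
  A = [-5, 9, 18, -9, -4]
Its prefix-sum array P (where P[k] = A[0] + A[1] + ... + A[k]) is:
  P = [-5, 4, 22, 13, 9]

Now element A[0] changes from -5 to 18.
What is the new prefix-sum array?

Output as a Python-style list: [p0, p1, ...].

Change: A[0] -5 -> 18, delta = 23
P[k] for k < 0: unchanged (A[0] not included)
P[k] for k >= 0: shift by delta = 23
  P[0] = -5 + 23 = 18
  P[1] = 4 + 23 = 27
  P[2] = 22 + 23 = 45
  P[3] = 13 + 23 = 36
  P[4] = 9 + 23 = 32

Answer: [18, 27, 45, 36, 32]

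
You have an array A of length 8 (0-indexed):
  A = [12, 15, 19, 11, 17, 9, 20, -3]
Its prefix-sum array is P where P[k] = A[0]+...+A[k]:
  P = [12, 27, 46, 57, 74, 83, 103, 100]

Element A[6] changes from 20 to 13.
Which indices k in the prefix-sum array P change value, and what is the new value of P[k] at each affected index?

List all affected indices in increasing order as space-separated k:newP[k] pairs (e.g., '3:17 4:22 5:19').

P[k] = A[0] + ... + A[k]
P[k] includes A[6] iff k >= 6
Affected indices: 6, 7, ..., 7; delta = -7
  P[6]: 103 + -7 = 96
  P[7]: 100 + -7 = 93

Answer: 6:96 7:93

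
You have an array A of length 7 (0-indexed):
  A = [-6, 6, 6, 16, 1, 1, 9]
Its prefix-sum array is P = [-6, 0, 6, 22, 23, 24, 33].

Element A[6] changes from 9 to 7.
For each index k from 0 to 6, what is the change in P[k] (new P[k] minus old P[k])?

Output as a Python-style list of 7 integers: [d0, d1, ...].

Answer: [0, 0, 0, 0, 0, 0, -2]

Derivation:
Element change: A[6] 9 -> 7, delta = -2
For k < 6: P[k] unchanged, delta_P[k] = 0
For k >= 6: P[k] shifts by exactly -2
Delta array: [0, 0, 0, 0, 0, 0, -2]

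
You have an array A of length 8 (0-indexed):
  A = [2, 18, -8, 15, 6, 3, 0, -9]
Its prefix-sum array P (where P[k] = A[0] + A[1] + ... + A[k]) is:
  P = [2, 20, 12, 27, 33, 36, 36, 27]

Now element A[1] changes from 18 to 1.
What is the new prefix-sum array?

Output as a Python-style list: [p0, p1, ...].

Answer: [2, 3, -5, 10, 16, 19, 19, 10]

Derivation:
Change: A[1] 18 -> 1, delta = -17
P[k] for k < 1: unchanged (A[1] not included)
P[k] for k >= 1: shift by delta = -17
  P[0] = 2 + 0 = 2
  P[1] = 20 + -17 = 3
  P[2] = 12 + -17 = -5
  P[3] = 27 + -17 = 10
  P[4] = 33 + -17 = 16
  P[5] = 36 + -17 = 19
  P[6] = 36 + -17 = 19
  P[7] = 27 + -17 = 10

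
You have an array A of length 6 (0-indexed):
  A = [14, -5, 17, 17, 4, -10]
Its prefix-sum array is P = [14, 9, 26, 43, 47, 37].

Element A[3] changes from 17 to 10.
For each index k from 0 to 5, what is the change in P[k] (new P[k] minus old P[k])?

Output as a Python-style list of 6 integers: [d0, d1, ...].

Element change: A[3] 17 -> 10, delta = -7
For k < 3: P[k] unchanged, delta_P[k] = 0
For k >= 3: P[k] shifts by exactly -7
Delta array: [0, 0, 0, -7, -7, -7]

Answer: [0, 0, 0, -7, -7, -7]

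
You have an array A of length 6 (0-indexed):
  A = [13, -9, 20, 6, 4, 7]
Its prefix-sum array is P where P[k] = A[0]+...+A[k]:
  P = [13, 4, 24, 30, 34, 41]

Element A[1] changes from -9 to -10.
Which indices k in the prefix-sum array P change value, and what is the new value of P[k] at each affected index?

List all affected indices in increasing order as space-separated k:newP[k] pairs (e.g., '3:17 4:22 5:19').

Answer: 1:3 2:23 3:29 4:33 5:40

Derivation:
P[k] = A[0] + ... + A[k]
P[k] includes A[1] iff k >= 1
Affected indices: 1, 2, ..., 5; delta = -1
  P[1]: 4 + -1 = 3
  P[2]: 24 + -1 = 23
  P[3]: 30 + -1 = 29
  P[4]: 34 + -1 = 33
  P[5]: 41 + -1 = 40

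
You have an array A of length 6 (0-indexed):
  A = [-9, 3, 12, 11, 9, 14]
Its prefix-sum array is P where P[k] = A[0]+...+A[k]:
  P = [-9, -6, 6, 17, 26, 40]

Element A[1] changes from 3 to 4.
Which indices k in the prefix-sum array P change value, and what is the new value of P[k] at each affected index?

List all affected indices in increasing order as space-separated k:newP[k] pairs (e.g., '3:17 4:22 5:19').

Answer: 1:-5 2:7 3:18 4:27 5:41

Derivation:
P[k] = A[0] + ... + A[k]
P[k] includes A[1] iff k >= 1
Affected indices: 1, 2, ..., 5; delta = 1
  P[1]: -6 + 1 = -5
  P[2]: 6 + 1 = 7
  P[3]: 17 + 1 = 18
  P[4]: 26 + 1 = 27
  P[5]: 40 + 1 = 41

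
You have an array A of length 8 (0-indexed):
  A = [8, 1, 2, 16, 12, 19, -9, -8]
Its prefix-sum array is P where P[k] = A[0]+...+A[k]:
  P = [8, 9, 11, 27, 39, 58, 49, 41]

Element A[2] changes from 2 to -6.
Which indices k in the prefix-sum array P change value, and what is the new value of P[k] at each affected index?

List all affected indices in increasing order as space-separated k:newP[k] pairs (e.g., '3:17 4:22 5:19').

Answer: 2:3 3:19 4:31 5:50 6:41 7:33

Derivation:
P[k] = A[0] + ... + A[k]
P[k] includes A[2] iff k >= 2
Affected indices: 2, 3, ..., 7; delta = -8
  P[2]: 11 + -8 = 3
  P[3]: 27 + -8 = 19
  P[4]: 39 + -8 = 31
  P[5]: 58 + -8 = 50
  P[6]: 49 + -8 = 41
  P[7]: 41 + -8 = 33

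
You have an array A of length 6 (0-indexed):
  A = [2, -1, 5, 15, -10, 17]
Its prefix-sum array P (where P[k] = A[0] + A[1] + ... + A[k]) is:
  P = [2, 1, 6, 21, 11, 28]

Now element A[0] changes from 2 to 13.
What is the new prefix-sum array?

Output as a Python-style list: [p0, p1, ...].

Answer: [13, 12, 17, 32, 22, 39]

Derivation:
Change: A[0] 2 -> 13, delta = 11
P[k] for k < 0: unchanged (A[0] not included)
P[k] for k >= 0: shift by delta = 11
  P[0] = 2 + 11 = 13
  P[1] = 1 + 11 = 12
  P[2] = 6 + 11 = 17
  P[3] = 21 + 11 = 32
  P[4] = 11 + 11 = 22
  P[5] = 28 + 11 = 39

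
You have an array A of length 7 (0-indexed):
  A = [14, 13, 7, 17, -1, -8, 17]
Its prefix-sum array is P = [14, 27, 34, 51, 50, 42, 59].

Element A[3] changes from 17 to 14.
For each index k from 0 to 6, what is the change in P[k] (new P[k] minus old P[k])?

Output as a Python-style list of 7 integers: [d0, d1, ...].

Element change: A[3] 17 -> 14, delta = -3
For k < 3: P[k] unchanged, delta_P[k] = 0
For k >= 3: P[k] shifts by exactly -3
Delta array: [0, 0, 0, -3, -3, -3, -3]

Answer: [0, 0, 0, -3, -3, -3, -3]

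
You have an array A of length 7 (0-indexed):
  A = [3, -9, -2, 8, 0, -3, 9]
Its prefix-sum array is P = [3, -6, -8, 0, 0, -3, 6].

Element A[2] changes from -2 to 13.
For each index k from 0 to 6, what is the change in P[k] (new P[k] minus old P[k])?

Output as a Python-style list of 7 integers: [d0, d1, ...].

Element change: A[2] -2 -> 13, delta = 15
For k < 2: P[k] unchanged, delta_P[k] = 0
For k >= 2: P[k] shifts by exactly 15
Delta array: [0, 0, 15, 15, 15, 15, 15]

Answer: [0, 0, 15, 15, 15, 15, 15]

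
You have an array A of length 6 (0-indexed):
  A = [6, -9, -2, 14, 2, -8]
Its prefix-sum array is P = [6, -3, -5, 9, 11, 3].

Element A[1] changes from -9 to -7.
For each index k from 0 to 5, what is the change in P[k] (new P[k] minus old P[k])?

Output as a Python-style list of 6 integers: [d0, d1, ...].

Element change: A[1] -9 -> -7, delta = 2
For k < 1: P[k] unchanged, delta_P[k] = 0
For k >= 1: P[k] shifts by exactly 2
Delta array: [0, 2, 2, 2, 2, 2]

Answer: [0, 2, 2, 2, 2, 2]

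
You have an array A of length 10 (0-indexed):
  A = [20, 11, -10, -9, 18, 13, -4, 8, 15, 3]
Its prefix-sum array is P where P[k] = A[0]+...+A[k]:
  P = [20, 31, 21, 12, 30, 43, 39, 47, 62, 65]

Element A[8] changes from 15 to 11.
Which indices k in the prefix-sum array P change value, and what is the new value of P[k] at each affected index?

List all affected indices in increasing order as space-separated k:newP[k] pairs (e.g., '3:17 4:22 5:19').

Answer: 8:58 9:61

Derivation:
P[k] = A[0] + ... + A[k]
P[k] includes A[8] iff k >= 8
Affected indices: 8, 9, ..., 9; delta = -4
  P[8]: 62 + -4 = 58
  P[9]: 65 + -4 = 61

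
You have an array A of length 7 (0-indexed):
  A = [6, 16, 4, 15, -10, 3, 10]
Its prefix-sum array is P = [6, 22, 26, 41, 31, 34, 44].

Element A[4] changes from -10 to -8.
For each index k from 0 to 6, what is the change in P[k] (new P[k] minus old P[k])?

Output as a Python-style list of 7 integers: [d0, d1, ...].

Element change: A[4] -10 -> -8, delta = 2
For k < 4: P[k] unchanged, delta_P[k] = 0
For k >= 4: P[k] shifts by exactly 2
Delta array: [0, 0, 0, 0, 2, 2, 2]

Answer: [0, 0, 0, 0, 2, 2, 2]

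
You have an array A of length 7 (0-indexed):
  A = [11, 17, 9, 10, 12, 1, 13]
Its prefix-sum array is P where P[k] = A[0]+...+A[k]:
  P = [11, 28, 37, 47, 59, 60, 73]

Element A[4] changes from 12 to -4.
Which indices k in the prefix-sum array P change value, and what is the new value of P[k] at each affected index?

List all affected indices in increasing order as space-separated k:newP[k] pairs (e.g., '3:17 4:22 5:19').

P[k] = A[0] + ... + A[k]
P[k] includes A[4] iff k >= 4
Affected indices: 4, 5, ..., 6; delta = -16
  P[4]: 59 + -16 = 43
  P[5]: 60 + -16 = 44
  P[6]: 73 + -16 = 57

Answer: 4:43 5:44 6:57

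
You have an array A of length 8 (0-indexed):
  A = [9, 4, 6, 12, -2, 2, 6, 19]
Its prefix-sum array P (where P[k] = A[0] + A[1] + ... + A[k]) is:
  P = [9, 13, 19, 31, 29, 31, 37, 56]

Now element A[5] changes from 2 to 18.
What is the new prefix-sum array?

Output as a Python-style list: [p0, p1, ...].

Change: A[5] 2 -> 18, delta = 16
P[k] for k < 5: unchanged (A[5] not included)
P[k] for k >= 5: shift by delta = 16
  P[0] = 9 + 0 = 9
  P[1] = 13 + 0 = 13
  P[2] = 19 + 0 = 19
  P[3] = 31 + 0 = 31
  P[4] = 29 + 0 = 29
  P[5] = 31 + 16 = 47
  P[6] = 37 + 16 = 53
  P[7] = 56 + 16 = 72

Answer: [9, 13, 19, 31, 29, 47, 53, 72]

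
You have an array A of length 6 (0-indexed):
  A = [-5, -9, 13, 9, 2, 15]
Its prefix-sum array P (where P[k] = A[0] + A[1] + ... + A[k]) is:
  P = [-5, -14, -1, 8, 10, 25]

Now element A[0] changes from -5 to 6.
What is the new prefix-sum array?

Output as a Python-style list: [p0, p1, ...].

Answer: [6, -3, 10, 19, 21, 36]

Derivation:
Change: A[0] -5 -> 6, delta = 11
P[k] for k < 0: unchanged (A[0] not included)
P[k] for k >= 0: shift by delta = 11
  P[0] = -5 + 11 = 6
  P[1] = -14 + 11 = -3
  P[2] = -1 + 11 = 10
  P[3] = 8 + 11 = 19
  P[4] = 10 + 11 = 21
  P[5] = 25 + 11 = 36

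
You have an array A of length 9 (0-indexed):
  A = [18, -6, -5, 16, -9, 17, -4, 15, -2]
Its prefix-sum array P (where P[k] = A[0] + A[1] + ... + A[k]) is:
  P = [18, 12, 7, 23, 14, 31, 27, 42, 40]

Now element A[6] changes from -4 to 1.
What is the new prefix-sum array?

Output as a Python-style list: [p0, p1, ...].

Change: A[6] -4 -> 1, delta = 5
P[k] for k < 6: unchanged (A[6] not included)
P[k] for k >= 6: shift by delta = 5
  P[0] = 18 + 0 = 18
  P[1] = 12 + 0 = 12
  P[2] = 7 + 0 = 7
  P[3] = 23 + 0 = 23
  P[4] = 14 + 0 = 14
  P[5] = 31 + 0 = 31
  P[6] = 27 + 5 = 32
  P[7] = 42 + 5 = 47
  P[8] = 40 + 5 = 45

Answer: [18, 12, 7, 23, 14, 31, 32, 47, 45]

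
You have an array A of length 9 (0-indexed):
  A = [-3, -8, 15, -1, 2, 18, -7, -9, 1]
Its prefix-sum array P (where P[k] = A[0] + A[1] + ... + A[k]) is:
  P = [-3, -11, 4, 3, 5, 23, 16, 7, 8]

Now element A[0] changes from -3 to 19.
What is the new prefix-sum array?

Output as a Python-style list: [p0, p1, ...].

Change: A[0] -3 -> 19, delta = 22
P[k] for k < 0: unchanged (A[0] not included)
P[k] for k >= 0: shift by delta = 22
  P[0] = -3 + 22 = 19
  P[1] = -11 + 22 = 11
  P[2] = 4 + 22 = 26
  P[3] = 3 + 22 = 25
  P[4] = 5 + 22 = 27
  P[5] = 23 + 22 = 45
  P[6] = 16 + 22 = 38
  P[7] = 7 + 22 = 29
  P[8] = 8 + 22 = 30

Answer: [19, 11, 26, 25, 27, 45, 38, 29, 30]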